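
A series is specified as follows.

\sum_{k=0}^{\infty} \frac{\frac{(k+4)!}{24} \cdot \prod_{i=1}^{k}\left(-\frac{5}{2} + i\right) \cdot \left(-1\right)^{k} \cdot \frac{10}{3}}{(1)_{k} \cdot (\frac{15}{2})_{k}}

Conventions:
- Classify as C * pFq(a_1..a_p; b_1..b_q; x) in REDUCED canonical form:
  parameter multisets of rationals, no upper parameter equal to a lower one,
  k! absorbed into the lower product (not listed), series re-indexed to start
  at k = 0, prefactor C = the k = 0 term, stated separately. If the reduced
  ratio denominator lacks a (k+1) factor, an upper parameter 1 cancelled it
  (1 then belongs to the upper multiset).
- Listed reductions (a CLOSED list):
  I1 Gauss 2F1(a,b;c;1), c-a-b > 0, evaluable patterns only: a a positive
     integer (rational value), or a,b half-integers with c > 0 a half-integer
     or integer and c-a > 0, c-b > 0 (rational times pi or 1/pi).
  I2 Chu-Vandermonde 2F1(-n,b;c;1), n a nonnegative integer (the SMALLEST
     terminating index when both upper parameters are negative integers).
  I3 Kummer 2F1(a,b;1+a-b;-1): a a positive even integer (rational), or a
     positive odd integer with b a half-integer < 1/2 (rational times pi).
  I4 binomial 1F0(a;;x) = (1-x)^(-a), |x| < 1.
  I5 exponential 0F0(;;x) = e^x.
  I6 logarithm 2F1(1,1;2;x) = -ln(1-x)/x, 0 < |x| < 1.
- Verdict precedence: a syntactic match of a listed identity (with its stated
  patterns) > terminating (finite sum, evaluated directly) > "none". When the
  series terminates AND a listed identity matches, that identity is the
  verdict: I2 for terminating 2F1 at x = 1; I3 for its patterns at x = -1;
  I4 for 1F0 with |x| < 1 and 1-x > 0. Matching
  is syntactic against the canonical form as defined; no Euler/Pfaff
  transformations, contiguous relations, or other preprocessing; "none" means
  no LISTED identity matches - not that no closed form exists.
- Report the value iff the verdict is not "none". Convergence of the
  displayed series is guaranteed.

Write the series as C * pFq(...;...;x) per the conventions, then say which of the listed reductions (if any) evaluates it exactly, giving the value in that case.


x = -1 here; the reduced form reads 2F1, upper {-\frac{3}{2}, 5}, lower {\frac{15}{2}}, C = \frac{10}{3}. Verdict: Kummer's theorem (I3) matches (x = -1; c = \frac{15}{2} equals 1+a-b for upper {-\frac{3}{2}, 5}: listed pattern). Its exact value is \frac{75075}{32768} \cdot \pi.

Structural cue: x = -1 and (1)_k (C = 10/3, x = -1) is k! itself.
Adjacent-term ratio: r(k) = -1 * (k-\frac{3}{2}) (k+5) / [(k+\frac{15}{2}) (k+1)] ; factor over Q: parameters, x = -1, and C = \frac{10}{3}.


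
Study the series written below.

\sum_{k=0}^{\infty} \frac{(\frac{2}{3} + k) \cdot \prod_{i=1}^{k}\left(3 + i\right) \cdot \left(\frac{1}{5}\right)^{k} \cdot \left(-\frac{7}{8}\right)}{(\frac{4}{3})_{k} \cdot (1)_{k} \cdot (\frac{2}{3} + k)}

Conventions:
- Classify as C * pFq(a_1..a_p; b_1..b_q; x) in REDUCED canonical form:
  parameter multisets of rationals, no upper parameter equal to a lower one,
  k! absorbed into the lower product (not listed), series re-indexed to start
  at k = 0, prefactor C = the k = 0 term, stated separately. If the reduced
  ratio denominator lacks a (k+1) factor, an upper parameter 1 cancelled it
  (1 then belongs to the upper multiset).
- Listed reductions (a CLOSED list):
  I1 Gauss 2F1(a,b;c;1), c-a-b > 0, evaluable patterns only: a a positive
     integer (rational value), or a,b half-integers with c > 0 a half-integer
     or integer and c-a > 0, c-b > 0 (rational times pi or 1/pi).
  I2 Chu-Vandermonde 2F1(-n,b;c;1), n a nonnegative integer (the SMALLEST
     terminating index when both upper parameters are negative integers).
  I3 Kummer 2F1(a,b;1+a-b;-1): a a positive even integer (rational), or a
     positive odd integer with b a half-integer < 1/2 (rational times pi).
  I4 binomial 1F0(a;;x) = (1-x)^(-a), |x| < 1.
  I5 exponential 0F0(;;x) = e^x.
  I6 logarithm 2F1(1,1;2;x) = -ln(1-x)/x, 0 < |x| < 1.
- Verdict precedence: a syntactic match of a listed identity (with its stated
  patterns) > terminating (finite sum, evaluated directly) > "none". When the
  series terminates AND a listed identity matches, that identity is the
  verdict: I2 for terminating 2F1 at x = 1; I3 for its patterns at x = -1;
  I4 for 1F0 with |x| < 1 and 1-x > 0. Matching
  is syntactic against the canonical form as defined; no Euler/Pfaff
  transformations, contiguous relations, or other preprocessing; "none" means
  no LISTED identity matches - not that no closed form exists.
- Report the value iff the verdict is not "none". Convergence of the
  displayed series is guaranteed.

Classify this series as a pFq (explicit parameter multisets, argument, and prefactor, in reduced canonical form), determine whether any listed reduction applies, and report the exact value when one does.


Key observation: with t_0 = -\frac{7}{8}, the factor k + 2/3 cancels (top and bottom), leaving prefactor -7/8.
Adjacent-term ratio: r(k) = \frac{1}{5} * (k+4) / [(k+\frac{4}{3}) (k+1)] - poly over poly, x = \frac{1}{5} from leading terms; C = -\frac{7}{8} at k = 0.

Classification (C = -\frac{7}{8}): 1F1 with upper {4}, lower {\frac{4}{3}}, argument x = \frac{1}{5}. Verdict: none - this 1F1 at x = \frac{1}{5} matches no listed pattern, and upper {4} holds no stopper.


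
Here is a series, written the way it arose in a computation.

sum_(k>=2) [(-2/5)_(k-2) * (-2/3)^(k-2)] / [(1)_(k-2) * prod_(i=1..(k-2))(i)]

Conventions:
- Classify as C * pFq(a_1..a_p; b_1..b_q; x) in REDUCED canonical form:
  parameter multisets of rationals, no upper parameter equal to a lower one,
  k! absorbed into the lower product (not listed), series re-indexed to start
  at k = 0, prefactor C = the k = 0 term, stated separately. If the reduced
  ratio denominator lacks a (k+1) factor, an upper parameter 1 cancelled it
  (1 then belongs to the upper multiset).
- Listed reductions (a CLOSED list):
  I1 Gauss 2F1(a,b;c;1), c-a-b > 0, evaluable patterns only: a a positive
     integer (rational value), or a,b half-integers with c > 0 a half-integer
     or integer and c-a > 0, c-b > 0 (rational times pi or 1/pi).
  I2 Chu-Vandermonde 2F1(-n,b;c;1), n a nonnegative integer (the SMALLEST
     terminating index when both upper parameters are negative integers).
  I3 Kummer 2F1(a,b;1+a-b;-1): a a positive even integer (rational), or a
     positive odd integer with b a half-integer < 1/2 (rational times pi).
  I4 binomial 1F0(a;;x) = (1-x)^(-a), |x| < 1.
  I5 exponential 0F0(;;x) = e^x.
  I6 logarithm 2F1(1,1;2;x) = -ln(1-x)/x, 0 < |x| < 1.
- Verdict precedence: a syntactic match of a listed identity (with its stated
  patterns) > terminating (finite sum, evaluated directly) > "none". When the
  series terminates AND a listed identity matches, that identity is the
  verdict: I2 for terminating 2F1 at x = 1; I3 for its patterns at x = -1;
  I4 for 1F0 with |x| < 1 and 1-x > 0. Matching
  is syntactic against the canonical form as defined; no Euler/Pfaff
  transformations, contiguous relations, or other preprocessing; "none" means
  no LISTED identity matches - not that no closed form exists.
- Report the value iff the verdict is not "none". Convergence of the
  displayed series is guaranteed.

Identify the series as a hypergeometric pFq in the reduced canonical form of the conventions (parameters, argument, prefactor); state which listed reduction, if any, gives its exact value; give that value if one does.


This is 1 * 1F1(-2/5; 1; -2/3) in reduced canonical form. Verdict: none here - no I1-I6 shape fits x = -2/3 with lower {1}.

Key observation: x = (-2/3) and the product of the first k integers (C = 1, x = -2/3) is k!.
Adjacent-term ratio: r(k) = (-2/3) * (k-2/5) / [(k+1) (k+1)] - rational in k, leading ratio (-2/3); with t_0 = 1, classification follows.


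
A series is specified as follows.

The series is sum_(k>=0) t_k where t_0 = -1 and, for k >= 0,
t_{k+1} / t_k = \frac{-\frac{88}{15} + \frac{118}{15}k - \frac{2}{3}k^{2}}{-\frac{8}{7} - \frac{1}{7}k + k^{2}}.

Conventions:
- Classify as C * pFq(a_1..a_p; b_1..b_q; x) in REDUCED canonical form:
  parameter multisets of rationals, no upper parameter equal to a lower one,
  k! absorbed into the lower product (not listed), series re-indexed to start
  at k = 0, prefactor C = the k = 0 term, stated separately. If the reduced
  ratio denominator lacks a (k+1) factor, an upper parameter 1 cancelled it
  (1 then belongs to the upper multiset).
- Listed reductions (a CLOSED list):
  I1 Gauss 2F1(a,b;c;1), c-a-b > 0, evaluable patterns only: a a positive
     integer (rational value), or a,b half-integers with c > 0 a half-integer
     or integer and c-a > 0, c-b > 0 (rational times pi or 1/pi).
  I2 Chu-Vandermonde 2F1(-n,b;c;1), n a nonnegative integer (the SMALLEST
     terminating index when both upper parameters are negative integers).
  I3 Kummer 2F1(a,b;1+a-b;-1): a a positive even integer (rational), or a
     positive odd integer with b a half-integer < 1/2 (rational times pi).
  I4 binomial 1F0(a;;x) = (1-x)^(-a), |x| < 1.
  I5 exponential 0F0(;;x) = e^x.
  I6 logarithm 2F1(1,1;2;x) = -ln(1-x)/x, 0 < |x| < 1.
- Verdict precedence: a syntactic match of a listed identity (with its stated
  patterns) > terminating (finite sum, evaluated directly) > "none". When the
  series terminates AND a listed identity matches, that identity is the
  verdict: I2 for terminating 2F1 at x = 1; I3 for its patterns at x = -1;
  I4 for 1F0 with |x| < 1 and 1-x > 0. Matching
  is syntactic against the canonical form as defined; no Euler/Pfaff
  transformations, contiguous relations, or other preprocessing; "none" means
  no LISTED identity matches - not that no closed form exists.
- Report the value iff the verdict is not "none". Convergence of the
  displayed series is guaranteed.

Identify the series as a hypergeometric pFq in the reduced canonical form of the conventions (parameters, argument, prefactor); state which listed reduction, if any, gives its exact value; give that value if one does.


Key observation: from the first term -1: the expanded ratio factors over Q; C = -1, roots give parameters.
Step ratio: r(k) = -\frac{2}{3} * (k-11) (k-\frac{4}{5}) / [(k-\frac{8}{7}) (k+1)] ; factor over Q: parameters, x = -\frac{2}{3}, and C = -1.

The series (x = -\frac{2}{3}) is 2F1: upper {-11, -\frac{4}{5}}, lower {-\frac{8}{7}}, prefactor -1. Verdict: terminating. (-11)_k vanishes past k = 11, leaving a 12-term sum, computed directly. Hence: \frac{2594065540139656665886}{5878157838134765625}.


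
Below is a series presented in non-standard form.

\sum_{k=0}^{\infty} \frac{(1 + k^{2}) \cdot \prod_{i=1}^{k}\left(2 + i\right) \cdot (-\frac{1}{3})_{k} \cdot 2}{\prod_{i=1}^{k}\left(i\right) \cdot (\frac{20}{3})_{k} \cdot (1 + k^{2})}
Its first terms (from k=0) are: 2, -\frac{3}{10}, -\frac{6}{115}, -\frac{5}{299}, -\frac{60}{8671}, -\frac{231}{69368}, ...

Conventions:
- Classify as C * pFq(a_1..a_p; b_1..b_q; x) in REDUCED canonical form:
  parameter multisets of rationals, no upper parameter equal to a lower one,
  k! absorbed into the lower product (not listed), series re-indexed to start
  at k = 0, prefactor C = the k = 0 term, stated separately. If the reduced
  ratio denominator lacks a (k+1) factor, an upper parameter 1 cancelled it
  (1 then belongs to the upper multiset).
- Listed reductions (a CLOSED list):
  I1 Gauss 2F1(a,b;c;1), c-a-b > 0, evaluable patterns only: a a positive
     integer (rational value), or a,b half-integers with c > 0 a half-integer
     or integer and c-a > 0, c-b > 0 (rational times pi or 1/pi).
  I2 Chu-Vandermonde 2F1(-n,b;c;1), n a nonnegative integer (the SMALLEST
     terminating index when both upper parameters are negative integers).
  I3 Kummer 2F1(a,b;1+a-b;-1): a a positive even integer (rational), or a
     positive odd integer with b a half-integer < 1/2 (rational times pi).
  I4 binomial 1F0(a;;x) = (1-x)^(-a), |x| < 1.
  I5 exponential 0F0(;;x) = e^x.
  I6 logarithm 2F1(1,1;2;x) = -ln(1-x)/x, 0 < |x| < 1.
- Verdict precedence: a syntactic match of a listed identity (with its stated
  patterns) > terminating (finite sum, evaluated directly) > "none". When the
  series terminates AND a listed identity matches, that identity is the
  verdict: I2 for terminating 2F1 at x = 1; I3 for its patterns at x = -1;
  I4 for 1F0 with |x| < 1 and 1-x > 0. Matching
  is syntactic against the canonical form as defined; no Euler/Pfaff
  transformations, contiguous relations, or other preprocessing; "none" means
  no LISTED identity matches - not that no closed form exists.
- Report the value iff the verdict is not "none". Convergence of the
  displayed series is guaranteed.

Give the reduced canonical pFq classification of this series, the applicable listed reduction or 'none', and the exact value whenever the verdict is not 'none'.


Reduced: x = 1, 2F1, upper = {-\frac{1}{3}, 3}, lower = {\frac{20}{3}}, C = 2. Verdict at x = 1: the Gauss summation I1 matches (x = 1: the Gamma ratio telescopes since c-a-b = 4 > 0 and a = 3 in Z>0). Its exact value is \frac{1309}{810}.

Structural cue: t_0 = 2 here, and striking the common factor k^2 + 1 reduces the term (C = 2, x = 1).
Step ratio: r(k) = 1 * (k-\frac{1}{3}) (k+3) / [(k+\frac{20}{3}) (k+1)] - poly over poly, x = 1 from leading terms; C = 2 at k = 0.


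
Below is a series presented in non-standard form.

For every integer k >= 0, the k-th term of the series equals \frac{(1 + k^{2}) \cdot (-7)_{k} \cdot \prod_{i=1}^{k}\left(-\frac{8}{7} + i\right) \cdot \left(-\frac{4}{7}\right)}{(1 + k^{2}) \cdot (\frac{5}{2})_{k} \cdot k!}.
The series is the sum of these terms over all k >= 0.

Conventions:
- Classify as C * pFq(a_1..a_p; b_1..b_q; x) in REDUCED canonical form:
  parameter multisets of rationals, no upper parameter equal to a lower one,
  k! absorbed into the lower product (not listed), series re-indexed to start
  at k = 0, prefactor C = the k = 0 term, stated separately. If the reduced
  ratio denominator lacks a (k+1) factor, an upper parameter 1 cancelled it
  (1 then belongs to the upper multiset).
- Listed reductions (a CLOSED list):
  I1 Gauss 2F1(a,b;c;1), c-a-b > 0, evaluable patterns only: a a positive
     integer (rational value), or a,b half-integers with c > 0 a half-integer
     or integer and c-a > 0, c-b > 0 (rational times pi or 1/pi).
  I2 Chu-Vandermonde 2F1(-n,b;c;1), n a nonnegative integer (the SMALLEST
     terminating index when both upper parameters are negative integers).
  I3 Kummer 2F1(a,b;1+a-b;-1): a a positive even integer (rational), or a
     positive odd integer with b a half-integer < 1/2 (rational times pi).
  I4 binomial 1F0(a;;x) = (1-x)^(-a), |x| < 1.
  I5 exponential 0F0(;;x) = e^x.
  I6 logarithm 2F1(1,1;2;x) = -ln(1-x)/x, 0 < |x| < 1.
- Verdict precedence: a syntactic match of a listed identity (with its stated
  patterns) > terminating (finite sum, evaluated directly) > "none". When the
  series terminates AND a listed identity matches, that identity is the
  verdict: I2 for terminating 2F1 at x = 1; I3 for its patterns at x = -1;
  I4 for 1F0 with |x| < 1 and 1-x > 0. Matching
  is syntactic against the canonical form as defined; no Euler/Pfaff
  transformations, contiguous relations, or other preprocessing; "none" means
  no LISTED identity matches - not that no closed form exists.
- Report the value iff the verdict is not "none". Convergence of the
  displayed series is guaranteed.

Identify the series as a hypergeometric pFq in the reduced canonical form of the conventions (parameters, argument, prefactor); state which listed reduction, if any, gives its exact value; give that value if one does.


Classification (C = -\frac{4}{7}): 2F1 with upper {-7, -\frac{1}{7}}, lower {\frac{5}{2}}, argument x = 1. Verdict at x = 1: the Chu-Vandermonde identity I2 matches (terminating 2F1 at x = 1 with n = 7, b = -1/7, c = \frac{5}{2}). Hence: -\frac{426606004}{605304105}.

First insight: t_0 = -\frac{4}{7} here, and the running product (C = -4/7, x = 1) telescopes to a rising factorial.
Term ratio: r(k) = 1 * (k-7) (k-\frac{1}{7}) / [(k+\frac{5}{2}) (k+1)] - rational; roots negated = parameters, x = 1, C = -\frac{4}{7}.


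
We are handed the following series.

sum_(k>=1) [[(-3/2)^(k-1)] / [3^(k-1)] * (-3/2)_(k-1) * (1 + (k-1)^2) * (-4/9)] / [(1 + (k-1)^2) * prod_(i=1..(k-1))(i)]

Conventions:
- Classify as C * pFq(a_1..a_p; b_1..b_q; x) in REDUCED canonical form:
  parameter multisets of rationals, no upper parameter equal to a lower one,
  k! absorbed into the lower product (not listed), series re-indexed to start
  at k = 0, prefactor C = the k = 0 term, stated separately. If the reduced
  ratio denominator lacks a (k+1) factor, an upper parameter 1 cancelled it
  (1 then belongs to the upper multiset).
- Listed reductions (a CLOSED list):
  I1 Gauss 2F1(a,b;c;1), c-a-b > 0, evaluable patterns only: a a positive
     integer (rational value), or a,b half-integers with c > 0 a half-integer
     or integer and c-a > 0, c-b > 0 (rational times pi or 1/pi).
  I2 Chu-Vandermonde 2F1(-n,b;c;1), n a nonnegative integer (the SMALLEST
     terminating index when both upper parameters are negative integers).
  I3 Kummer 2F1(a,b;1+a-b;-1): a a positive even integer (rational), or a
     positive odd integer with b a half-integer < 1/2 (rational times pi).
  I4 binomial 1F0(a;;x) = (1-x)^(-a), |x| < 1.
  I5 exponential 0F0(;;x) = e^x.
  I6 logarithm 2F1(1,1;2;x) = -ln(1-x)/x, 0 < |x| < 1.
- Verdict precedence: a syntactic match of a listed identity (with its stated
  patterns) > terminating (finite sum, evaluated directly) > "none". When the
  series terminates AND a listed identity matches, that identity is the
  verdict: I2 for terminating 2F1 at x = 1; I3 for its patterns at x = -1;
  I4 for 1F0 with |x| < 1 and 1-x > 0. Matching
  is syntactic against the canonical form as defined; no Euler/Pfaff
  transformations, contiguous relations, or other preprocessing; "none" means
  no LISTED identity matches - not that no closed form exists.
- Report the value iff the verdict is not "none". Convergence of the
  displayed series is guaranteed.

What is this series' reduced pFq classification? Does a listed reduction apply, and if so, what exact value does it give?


The tell: t_0 being -4/9, the product of the first k integers (C = -4/9, x = -1/2) is k!.
Step ratio: r(k) = (-1/2) * (k-3/2) / [(k+1)] ; factor over Q: parameters, x = (-1/2), and C = -4/9.

x = -1/2 here; the reduced form reads 1F0, upper {-3/2}, lower {-}, C = -4/9. Verdict: the I4 binomial reduction matches (the 1F0 binomial series: exponent 3/2, x = -1/2). Its exact value is (-4/9) * (3/2)^(3/2).


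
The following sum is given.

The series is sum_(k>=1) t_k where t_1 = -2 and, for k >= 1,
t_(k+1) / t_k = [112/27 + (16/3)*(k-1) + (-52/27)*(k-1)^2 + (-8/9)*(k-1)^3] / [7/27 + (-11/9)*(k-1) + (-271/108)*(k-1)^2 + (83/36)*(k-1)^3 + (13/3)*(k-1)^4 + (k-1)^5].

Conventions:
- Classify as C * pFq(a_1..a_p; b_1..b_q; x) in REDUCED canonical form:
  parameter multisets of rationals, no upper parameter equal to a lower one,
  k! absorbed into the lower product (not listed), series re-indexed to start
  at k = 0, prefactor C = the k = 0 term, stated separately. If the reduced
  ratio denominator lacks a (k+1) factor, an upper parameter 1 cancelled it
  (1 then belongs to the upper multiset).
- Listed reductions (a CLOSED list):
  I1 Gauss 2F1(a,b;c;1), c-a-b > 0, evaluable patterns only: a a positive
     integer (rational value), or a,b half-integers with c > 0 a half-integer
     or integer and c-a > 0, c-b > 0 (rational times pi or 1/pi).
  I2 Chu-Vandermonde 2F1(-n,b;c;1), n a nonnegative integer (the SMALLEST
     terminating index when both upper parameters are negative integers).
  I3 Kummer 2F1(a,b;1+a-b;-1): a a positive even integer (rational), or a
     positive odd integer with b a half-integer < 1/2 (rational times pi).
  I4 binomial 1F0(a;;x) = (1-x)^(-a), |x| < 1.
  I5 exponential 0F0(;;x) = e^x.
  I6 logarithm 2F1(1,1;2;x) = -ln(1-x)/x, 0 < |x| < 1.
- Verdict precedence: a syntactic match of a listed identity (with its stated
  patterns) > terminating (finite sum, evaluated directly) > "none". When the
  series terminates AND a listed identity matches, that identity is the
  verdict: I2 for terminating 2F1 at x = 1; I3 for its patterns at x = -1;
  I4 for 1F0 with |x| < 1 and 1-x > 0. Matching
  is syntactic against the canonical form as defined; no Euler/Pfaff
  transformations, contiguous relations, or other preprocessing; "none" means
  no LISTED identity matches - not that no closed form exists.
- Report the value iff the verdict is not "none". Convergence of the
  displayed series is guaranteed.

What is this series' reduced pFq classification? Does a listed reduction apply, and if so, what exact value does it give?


With C = -2: the canonical form is 1F2(-2; -2/3, -1/6; -8/9). Verdict: terminating - upper -2 stops the sum at k = 2; the 3 terms are added exactly. Hence: -426/5.

Key observation: t_0 = -2 here, and cancel k + 2/3 from the displayed ratio first; then C = -2, x = -8/9.
Consecutive-term ratio: r(k) = (-8/9) * (k-2) / [(k-2/3) (k-1/6) (k+1)] - rational; roots negated = parameters, x = (-8/9), C = -2.


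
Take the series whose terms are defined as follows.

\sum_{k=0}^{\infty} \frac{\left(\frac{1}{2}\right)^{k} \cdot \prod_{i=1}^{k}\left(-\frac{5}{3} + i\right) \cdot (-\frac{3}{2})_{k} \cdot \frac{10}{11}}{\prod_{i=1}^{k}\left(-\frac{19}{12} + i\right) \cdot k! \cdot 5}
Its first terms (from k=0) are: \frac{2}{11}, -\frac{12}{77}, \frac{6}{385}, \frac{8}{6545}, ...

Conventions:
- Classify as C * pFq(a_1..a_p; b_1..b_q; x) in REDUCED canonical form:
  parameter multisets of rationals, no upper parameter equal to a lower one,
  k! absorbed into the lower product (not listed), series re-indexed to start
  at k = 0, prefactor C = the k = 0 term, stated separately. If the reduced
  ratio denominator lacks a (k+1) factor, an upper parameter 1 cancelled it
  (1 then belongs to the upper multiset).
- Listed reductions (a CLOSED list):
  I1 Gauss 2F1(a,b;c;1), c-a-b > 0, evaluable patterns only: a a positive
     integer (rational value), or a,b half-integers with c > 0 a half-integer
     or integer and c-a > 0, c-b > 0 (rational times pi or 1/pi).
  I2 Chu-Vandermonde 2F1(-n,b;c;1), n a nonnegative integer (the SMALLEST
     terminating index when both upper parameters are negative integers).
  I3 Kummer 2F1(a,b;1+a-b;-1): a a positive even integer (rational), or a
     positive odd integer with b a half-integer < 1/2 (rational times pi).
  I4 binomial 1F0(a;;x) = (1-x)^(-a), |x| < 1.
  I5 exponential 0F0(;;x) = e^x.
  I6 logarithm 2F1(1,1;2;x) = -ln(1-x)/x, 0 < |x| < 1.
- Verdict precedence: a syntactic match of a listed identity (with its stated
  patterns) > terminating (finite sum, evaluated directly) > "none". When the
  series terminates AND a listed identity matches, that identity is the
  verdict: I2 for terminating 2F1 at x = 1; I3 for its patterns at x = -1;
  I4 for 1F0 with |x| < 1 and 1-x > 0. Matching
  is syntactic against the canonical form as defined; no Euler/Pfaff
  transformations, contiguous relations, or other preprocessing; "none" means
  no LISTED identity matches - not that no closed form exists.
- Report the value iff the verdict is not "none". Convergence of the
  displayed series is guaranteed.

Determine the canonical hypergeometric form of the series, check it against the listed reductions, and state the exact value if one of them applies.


With C = \frac{2}{11}: the canonical form is 2F1(-\frac{3}{2}, -\frac{2}{3}; -\frac{7}{12}; \frac{1}{2}). Verdict: none. A 2F1 with upper {-\frac{3}{2}, -\frac{2}{3}} fits none of I1-I6 at x = \frac{1}{2}; the sum runs forever.

Key observation: with t_0 = \frac{2}{11}, the lower running product (C = 2/11, x = 1/2) is a rising factorial.
Consecutive-term ratio: r(k) = \frac{1}{2} * (k-\frac{3}{2}) (k-\frac{2}{3}) / [(k-\frac{7}{12}) (k+1)] - rational in k, leading ratio \frac{1}{2}; with t_0 = \frac{2}{11}, classification follows.


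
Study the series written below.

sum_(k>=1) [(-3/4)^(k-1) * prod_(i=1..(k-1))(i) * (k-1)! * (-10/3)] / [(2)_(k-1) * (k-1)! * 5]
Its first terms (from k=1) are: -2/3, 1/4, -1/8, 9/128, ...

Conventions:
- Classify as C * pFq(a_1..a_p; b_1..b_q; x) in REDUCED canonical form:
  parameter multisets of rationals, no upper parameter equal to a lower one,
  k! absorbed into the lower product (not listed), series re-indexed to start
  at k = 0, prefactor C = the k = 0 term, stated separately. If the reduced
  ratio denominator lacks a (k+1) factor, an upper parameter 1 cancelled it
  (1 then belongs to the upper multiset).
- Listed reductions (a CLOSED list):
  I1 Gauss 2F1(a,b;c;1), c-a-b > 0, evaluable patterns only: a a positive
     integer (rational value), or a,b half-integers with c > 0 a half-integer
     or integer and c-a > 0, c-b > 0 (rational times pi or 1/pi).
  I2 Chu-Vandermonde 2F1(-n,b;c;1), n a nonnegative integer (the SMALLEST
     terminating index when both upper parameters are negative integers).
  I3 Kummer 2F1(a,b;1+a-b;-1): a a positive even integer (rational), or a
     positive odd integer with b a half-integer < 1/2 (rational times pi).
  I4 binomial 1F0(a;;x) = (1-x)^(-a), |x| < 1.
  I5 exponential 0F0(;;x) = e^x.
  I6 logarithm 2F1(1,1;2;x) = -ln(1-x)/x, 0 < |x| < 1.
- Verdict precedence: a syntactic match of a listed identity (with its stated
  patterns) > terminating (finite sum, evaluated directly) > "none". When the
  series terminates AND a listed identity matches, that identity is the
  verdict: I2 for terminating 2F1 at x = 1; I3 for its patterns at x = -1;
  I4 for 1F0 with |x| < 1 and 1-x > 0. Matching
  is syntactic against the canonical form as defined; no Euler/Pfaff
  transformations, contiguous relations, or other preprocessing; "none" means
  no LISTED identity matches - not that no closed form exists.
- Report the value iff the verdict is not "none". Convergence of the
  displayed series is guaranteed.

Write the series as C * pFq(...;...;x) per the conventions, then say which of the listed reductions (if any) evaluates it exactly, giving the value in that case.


x = -3/4 here; the reduced form reads 2F1, upper {1, 1}, lower {2}, C = -2/3. Verdict: the I6 logarithm reduction applies (the logarithm: parameters (1,1;2), x = -3/4). Exact value: (-8/9) * ln(7/4).

First insight: t_0 being -2/3, the running product (prefactor -2/3) telescopes to a rising factorial.
Step ratio: r(k) = (-3/4) * (k+1) (k+1) / [(k+2) (k+1)] - poly over poly, x = (-3/4) from leading terms; C = -2/3 at k = 0.


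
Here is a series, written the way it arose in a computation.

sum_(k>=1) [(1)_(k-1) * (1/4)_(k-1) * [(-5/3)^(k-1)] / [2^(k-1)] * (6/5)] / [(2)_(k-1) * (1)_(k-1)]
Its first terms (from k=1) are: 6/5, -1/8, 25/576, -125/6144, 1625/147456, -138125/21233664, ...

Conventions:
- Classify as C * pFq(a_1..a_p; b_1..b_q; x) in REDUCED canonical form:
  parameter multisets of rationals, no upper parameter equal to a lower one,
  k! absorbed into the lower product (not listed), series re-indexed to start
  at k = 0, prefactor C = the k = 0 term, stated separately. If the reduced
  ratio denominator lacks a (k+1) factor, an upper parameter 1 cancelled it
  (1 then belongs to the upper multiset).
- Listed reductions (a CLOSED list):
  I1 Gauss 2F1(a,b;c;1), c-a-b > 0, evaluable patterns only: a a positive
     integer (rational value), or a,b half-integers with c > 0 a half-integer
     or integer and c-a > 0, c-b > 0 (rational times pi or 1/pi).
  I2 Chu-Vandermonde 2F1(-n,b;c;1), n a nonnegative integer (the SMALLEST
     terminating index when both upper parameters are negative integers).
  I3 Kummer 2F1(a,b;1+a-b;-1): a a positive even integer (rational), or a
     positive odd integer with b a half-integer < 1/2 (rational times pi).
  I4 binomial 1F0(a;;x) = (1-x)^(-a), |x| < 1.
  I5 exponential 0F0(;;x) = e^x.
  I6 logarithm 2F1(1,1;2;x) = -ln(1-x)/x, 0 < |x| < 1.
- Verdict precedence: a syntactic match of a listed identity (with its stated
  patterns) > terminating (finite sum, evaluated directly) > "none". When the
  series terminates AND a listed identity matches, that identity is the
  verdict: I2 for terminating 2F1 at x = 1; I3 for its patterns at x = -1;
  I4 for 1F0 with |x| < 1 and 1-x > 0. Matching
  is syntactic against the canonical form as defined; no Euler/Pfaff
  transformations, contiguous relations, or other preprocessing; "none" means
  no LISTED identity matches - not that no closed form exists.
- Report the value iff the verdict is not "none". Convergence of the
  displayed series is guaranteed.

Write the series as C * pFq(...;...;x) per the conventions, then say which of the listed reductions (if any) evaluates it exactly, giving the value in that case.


Key observation: from the first term 6/5: (1)_k (C = 6/5, x = -5/6) is k! itself.
Ratio: r(k) = (-5/6) * (k+1/4) (k+1) / [(k+2) (k+1)] - poly over poly, x = (-5/6) from leading terms; C = 6/5 at k = 0.

With C = 6/5: the canonical form is 2F1(1/4, 1; 2; -5/6). Verdict: none - this 2F1 at x = -5/6 matches no listed pattern, and upper {1/4, 1} holds no stopper.


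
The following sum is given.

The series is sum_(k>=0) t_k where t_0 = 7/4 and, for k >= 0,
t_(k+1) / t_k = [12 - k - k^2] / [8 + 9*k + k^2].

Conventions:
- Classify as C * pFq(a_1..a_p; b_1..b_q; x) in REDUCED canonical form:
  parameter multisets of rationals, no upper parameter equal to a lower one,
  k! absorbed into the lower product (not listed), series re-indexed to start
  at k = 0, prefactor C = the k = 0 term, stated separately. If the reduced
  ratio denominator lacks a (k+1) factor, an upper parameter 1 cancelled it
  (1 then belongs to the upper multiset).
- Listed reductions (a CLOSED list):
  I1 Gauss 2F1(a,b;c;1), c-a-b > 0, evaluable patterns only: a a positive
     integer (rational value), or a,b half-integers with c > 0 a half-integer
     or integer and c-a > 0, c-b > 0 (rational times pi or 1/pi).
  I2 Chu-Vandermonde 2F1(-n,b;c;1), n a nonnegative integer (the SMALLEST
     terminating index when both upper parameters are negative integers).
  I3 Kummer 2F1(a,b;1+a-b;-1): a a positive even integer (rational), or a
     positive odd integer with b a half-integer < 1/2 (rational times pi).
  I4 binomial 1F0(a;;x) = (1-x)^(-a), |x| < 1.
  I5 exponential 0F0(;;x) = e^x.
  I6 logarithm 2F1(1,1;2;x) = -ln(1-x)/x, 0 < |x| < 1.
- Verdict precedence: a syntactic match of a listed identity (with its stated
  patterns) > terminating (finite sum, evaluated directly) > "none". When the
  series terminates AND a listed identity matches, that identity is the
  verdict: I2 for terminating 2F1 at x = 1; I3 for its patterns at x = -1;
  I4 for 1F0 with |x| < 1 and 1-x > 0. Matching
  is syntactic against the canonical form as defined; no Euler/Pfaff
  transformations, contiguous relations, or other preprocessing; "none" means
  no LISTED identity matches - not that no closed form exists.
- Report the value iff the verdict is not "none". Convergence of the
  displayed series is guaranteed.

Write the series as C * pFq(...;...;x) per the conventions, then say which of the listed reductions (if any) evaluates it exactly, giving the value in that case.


First insight: x = (-1) and the expanded ratio factors over Q; prefactor 7/4, roots give parameters.
Step ratio: r(k) = (-1) * (k-3) (k+4) / [(k+8) (k+1)] - rational in k. x = (-1); t_0 = 7/4; negate the roots.

This is 7/4 * 2F1(-3, 4; 8; -1) in reduced canonical form. Verdict at x = -1: the Kummer evaluation I3 matches (x = -1; c = 8 equals 1+a-b for upper {-3, 4}: listed pattern). Its exact value is 49/8.


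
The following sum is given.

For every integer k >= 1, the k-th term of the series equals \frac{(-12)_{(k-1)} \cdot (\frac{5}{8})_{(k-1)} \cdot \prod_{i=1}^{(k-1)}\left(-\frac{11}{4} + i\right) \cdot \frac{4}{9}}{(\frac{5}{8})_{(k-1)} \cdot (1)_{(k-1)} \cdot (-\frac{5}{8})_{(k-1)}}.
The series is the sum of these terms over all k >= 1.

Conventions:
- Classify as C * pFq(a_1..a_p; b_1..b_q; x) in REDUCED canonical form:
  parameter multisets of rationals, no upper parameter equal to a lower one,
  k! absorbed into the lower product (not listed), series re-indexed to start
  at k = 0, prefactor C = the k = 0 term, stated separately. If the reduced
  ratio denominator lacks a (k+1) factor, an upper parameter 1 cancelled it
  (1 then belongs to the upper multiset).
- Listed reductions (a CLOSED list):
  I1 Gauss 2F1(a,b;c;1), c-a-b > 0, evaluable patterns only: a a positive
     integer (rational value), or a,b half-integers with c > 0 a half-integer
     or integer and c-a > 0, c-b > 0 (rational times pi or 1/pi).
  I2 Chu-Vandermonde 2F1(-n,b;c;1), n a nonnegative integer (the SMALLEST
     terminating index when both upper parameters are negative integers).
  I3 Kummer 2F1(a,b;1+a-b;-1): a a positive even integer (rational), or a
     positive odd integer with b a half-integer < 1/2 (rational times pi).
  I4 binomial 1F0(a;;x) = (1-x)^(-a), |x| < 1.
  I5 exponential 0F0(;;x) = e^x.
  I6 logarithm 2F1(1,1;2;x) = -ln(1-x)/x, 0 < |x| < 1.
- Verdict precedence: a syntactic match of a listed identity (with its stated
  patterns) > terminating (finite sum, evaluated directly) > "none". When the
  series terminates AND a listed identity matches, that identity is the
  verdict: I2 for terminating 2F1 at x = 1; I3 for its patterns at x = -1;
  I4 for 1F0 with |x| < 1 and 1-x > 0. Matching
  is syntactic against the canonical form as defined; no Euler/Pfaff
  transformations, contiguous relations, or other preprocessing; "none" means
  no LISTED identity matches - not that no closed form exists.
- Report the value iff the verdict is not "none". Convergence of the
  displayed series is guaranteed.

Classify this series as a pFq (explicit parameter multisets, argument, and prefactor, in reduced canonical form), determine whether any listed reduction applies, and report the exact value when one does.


Classification (C = \frac{4}{9}): 2F1 with upper {-12, -\frac{7}{4}}, lower {-\frac{5}{8}}, argument x = 1. Verdict: Vandermonde's identity (I2) applies (terminating 2F1 at x = 1 with n = 12, b = -7/4, c = -\frac{5}{8}). Value: -\frac{9405239116}{70541285}.

Key step: x = 1 and the running product (C = 4/9) telescopes to a rising factorial.
Adjacent-term ratio: r(k) = 1 * (k-12) (k-\frac{7}{4}) / [(k-\frac{5}{8}) (k+1)] - rational in k, leading ratio 1; with t_0 = \frac{4}{9}, classification follows.


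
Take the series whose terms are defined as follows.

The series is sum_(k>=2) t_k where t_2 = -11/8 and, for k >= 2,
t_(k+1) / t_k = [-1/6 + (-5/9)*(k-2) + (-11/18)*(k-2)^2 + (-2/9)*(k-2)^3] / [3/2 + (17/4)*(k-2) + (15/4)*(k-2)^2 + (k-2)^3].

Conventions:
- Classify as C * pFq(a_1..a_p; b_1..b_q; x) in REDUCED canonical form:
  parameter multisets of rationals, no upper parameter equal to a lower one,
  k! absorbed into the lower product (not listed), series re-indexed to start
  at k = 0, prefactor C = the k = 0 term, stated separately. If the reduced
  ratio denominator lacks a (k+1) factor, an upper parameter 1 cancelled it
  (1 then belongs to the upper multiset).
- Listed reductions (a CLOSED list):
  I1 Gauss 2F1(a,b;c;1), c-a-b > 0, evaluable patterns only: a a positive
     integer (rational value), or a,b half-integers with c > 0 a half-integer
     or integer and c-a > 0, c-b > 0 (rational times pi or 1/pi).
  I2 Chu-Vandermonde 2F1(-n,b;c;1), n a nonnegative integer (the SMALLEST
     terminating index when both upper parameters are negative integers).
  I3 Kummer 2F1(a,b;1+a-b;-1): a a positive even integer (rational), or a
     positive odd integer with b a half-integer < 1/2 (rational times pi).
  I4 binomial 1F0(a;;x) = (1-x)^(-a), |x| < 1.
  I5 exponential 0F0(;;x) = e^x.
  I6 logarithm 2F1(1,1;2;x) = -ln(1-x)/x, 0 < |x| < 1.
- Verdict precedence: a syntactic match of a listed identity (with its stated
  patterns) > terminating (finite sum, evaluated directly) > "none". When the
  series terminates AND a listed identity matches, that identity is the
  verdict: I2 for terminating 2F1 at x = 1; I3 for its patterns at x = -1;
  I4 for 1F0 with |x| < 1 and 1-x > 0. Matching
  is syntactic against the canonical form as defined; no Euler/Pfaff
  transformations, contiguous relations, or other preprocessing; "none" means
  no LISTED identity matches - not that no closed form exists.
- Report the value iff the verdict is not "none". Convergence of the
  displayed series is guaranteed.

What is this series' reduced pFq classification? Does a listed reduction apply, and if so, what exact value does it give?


The tell: t_0 being -11/8, the parameter 3/4 appears in both the upper and lower lists and cancels.
Term ratio: r(k) = (-2/9) * (k+1) (k+1) / [(k+2) (k+1)] - rational in k, leading ratio (-2/9); with t_0 = -11/8, classification follows.

Reduced: x = -2/9, 2F1, upper = {1, 1}, lower = {2}, C = -11/8. Verdict (x = -2/9): the logarithmic series (I6) applies (the logarithm: parameters (1,1;2), x = -2/9). Sum: (-99/16) * ln(11/9).


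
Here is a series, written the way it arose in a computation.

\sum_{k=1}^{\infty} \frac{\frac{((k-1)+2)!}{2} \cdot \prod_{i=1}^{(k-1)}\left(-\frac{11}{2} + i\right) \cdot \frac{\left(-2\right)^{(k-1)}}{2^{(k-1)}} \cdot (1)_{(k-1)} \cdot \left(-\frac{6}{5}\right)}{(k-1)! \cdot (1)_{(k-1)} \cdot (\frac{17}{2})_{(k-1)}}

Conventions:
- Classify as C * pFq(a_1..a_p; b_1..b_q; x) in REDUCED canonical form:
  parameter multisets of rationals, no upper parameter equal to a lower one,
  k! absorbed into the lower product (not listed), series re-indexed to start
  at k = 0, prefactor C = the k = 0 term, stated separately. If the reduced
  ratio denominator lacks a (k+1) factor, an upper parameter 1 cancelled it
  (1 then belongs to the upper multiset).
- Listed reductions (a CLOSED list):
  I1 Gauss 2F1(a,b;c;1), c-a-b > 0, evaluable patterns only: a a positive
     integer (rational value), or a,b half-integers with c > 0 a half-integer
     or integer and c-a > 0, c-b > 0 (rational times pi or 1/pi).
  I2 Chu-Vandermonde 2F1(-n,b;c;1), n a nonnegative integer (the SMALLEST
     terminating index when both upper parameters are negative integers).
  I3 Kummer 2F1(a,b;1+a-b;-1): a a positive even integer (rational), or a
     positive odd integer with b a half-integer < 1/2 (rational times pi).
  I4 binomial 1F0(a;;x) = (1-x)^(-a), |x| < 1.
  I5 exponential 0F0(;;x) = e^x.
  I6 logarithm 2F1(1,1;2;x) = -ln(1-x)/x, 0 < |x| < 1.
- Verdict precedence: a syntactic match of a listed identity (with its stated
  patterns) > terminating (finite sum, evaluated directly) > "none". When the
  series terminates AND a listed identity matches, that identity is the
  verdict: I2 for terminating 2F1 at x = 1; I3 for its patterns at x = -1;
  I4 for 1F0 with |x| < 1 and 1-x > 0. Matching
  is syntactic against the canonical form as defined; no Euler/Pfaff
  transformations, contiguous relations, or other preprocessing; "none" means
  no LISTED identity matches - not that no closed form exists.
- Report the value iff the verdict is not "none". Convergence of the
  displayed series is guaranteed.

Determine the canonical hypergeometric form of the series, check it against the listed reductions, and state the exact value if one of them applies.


Reduced: x = -1, 2F1, upper = {-\frac{9}{2}, 3}, lower = {\frac{17}{2}}, C = -\frac{6}{5}. Verdict at x = -1: Kummer's theorem (I3) matches (x = -1; c = \frac{17}{2} equals 1+a-b for upper {-\frac{9}{2}, 3}: listed pattern). Sum: \left(-\frac{27027}{16384}\right) \cdot \pi.

The tell: from the first term -\frac{6}{5}: the running product (prefactor -6/5) telescopes to a rising factorial.
Term ratio: r(k) = -1 * (k-\frac{9}{2}) (k+3) / [(k+\frac{17}{2}) (k+1)] - poly over poly, x = -1 from leading terms; C = -\frac{6}{5} at k = 0.


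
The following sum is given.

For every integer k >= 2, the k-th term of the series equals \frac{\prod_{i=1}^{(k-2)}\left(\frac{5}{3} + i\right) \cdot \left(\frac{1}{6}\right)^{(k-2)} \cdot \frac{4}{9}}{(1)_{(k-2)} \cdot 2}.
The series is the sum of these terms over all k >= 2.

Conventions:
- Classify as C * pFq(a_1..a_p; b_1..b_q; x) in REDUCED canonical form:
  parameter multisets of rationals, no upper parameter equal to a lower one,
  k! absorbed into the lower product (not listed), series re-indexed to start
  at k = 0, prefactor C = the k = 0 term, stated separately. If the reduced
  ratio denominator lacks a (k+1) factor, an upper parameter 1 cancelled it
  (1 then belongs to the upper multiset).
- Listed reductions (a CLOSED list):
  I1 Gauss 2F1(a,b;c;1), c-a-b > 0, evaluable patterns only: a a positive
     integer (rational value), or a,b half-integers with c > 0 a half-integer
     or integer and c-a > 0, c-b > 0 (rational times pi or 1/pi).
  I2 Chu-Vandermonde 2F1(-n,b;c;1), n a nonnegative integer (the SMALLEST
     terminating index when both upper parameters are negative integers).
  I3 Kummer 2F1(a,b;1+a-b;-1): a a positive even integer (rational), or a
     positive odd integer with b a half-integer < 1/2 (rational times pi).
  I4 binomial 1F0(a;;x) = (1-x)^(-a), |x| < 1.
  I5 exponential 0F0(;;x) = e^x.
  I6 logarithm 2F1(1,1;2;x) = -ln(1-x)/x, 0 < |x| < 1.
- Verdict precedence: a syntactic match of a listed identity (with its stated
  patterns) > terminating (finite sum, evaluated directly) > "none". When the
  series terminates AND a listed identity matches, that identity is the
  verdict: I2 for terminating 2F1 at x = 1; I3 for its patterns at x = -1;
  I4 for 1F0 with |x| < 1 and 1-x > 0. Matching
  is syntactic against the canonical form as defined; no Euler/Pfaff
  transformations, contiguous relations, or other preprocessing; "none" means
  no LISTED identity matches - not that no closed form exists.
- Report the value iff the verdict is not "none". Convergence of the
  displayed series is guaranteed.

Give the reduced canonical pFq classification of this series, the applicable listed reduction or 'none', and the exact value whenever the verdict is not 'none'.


Structural cue: with t_0 = \frac{2}{9}, the running product (C = 2/9, x = 1/6) telescopes to a rising factorial.
Adjacent-term ratio: r(k) = \frac{1}{6} * (k+\frac{8}{3}) / [(k+1)] - rational in k. x = \frac{1}{6}; t_0 = \frac{2}{9}; negate the roots.

Canonical form: C = \frac{2}{9} times 1F0 with upper {\frac{8}{3}}, lower {-}, x = \frac{1}{6}. Verdict: this is the I4 binomial reduction (the 1F0 binomial series: exponent -8/3, x = \frac{1}{6}). Value: \frac{2}{9} \cdot \left(\frac{5}{6}\right)^{-\frac{8}{3}}.
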